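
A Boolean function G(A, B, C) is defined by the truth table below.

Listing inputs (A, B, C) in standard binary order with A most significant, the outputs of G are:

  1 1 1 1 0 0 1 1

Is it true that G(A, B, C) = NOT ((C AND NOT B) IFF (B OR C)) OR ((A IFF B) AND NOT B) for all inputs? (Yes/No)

Check the formula against G row by row:
  A=0, B=0, C=0: formula gives 1, G = 1 ✓
  A=0, B=0, C=1: formula gives 1, G = 1 ✓
  A=0, B=1, C=0: formula gives 1, G = 1 ✓
  A=0, B=1, C=1: formula gives 1, G = 1 ✓
  A=1, B=0, C=0: formula gives 0, G = 0 ✓
  … (the remaining 3 rows also agree.)
No disagreement on any input; they are logically equivalent.

Yes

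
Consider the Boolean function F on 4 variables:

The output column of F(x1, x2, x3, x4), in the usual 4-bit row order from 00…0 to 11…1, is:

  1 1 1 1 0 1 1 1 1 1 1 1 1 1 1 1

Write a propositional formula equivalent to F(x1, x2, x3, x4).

F(x1, x2, x3, x4) = ~(((~x1 & x2) & ~x3) & ~x4)

Only row (0,1,0,0) gives 0. So F is 1 everywhere except there — the complement of the minterm ¬x1·x2·¬x3·¬x4.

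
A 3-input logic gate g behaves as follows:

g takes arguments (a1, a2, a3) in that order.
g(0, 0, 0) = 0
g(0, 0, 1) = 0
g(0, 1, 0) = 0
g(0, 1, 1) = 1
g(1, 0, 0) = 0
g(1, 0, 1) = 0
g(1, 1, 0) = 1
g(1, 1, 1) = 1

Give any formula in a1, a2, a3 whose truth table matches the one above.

The 1-rows are (0,1,1), (1,1,0), (1,1,1). Each contributes one minterm — ¬a1·a2·a3; a1·a2·¬a3; a1·a2·a3 — and their disjunction is a sum-of-products form of g.

g(a1, a2, a3) = (((~a1 & a2) & a3) | ((a1 & a2) & ~a3)) | ((a1 & a2) & a3)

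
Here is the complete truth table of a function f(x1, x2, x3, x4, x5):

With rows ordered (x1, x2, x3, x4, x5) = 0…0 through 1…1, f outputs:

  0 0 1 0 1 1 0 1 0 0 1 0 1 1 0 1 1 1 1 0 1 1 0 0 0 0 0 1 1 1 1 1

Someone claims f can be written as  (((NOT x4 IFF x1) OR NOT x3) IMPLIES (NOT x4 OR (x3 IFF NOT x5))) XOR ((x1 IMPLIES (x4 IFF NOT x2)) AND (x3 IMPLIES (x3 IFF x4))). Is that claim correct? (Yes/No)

Yes

Check the formula against f row by row:
  x1=0, x2=0, x3=0, x4=0, x5=0: formula gives 0, f = 0 ✓
  x1=0, x2=0, x3=0, x4=0, x5=1: formula gives 0, f = 0 ✓
  x1=0, x2=0, x3=0, x4=1, x5=0: formula gives 1, f = 1 ✓
  x1=0, x2=0, x3=0, x4=1, x5=1: formula gives 0, f = 0 ✓
  … (the remaining 28 rows also agree.)
No disagreement on any input; they are logically equivalent.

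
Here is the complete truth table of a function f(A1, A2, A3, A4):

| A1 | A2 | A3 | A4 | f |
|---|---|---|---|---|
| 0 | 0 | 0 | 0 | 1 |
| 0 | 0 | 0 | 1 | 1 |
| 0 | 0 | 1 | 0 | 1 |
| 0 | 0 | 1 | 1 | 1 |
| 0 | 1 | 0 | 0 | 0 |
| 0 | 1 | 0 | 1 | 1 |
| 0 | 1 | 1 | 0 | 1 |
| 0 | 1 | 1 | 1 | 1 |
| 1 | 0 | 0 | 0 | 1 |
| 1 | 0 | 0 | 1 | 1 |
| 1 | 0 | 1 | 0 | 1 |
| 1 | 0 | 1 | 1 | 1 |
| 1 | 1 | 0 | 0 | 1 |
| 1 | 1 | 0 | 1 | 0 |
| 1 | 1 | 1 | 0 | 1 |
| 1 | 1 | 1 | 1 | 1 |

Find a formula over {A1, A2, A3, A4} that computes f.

f(A1, A2, A3, A4) = ¬((((¬A1 ∧ A2) ∧ ¬A3) ∧ ¬A4) ∨ (((A1 ∧ A2) ∧ ¬A3) ∧ A4))

There are just 2 zero rows: (0,1,0,0), (1,1,0,1). Their minterms are ¬A1·A2·¬A3·¬A4, A1·A2·¬A3·A4; the OR of those covers precisely the 0-outputs, and negating it yields f.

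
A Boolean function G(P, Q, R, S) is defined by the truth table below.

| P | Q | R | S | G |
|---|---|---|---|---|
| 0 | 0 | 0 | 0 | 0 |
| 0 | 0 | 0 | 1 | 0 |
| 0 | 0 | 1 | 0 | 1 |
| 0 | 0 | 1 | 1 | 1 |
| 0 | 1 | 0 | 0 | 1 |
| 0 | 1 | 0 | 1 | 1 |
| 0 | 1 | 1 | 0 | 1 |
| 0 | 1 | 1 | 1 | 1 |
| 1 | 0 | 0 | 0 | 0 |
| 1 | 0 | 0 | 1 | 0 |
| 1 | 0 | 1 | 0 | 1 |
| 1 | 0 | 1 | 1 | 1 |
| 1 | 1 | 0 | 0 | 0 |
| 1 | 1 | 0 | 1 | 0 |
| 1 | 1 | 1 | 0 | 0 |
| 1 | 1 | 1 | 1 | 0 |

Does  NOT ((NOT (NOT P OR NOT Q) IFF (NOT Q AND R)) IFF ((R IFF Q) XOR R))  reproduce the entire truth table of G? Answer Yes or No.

Yes

Check the formula against G row by row:
  P=0, Q=0, R=0, S=0: formula gives 0, G = 0 ✓
  P=0, Q=0, R=0, S=1: formula gives 0, G = 0 ✓
  P=0, Q=0, R=1, S=0: formula gives 1, G = 1 ✓
  P=0, Q=0, R=1, S=1: formula gives 1, G = 1 ✓
  … (the remaining 12 rows also agree.)
No disagreement on any input; they are logically equivalent.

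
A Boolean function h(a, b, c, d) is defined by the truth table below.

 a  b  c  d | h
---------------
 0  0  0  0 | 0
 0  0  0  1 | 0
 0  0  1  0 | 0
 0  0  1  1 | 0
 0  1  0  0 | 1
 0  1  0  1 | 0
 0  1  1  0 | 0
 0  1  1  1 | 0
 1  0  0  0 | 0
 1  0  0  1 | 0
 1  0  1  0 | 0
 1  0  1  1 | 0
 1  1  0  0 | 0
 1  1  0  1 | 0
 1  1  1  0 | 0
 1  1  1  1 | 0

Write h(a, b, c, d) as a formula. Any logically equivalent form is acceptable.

h(a, b, c, d) = ((¬a ∧ b) ∧ ¬c) ∧ ¬d

h is 1 on exactly one input, (0,1,0,0), whose minterm is ¬a·b·¬c·¬d. So h is just that conjunction.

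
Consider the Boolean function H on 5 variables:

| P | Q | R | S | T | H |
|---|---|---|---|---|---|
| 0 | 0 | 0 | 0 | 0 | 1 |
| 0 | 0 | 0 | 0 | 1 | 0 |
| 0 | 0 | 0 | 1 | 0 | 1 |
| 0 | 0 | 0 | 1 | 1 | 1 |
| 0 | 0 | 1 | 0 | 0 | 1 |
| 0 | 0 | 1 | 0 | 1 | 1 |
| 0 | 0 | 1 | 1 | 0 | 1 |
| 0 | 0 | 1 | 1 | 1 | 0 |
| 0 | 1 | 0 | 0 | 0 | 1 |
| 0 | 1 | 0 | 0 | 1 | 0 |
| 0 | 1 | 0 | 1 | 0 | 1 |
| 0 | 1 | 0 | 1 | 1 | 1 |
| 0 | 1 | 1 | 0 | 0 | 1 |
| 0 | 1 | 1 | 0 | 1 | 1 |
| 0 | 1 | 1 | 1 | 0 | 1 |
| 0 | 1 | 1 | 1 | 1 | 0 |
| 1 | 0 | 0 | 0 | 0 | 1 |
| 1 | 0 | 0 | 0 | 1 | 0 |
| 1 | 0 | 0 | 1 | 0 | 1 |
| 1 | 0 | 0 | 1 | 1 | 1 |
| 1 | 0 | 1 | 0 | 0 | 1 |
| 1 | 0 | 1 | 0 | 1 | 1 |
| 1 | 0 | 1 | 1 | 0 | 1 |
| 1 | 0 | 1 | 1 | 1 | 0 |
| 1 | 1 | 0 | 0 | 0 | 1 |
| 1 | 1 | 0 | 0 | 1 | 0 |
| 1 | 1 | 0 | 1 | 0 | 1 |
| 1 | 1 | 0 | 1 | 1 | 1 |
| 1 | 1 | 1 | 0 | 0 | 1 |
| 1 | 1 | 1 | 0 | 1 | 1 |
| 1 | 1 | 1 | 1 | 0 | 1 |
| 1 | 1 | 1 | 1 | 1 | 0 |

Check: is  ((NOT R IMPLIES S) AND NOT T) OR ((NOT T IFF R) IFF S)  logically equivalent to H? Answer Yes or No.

Check the formula against H row by row:
  P=0, Q=0, R=0, S=0, T=0: formula gives 1, H = 1 ✓
  P=0, Q=0, R=0, S=0, T=1: formula gives 0, H = 0 ✓
  P=0, Q=0, R=0, S=1, T=0: formula gives 1, H = 1 ✓
  P=0, Q=0, R=0, S=1, T=1: formula gives 1, H = 1 ✓
  … (the remaining 28 rows also agree.)
No disagreement on any input; they are logically equivalent.

Yes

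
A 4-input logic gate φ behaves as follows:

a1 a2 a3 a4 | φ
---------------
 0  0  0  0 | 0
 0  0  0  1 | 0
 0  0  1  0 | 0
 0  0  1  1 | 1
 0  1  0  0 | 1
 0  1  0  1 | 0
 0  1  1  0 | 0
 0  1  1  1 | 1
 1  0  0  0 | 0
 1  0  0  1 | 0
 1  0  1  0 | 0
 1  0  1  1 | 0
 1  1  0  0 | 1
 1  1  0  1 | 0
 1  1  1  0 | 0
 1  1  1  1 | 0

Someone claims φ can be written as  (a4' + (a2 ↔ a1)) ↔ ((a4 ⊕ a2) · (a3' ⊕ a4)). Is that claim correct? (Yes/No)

Evaluate (a4' + (a2 ↔ a1)) ↔ ((a4 ⊕ a2) · (a3' ⊕ a4)) on each row and compare to φ:
  a1=0, a2=0, a3=0, a4=0: formula gives 0, φ = 0 ✓
  a1=0, a2=0, a3=0, a4=1: formula gives 0, φ = 0 ✓
  a1=0, a2=0, a3=1, a4=0: formula gives 0, φ = 0 ✓
  a1=0, a2=0, a3=1, a4=1: formula gives 1, φ = 1 ✓
  …
  a1=0, a2=1, a3=0, a4=1: formula gives 1, but φ = 0 ✗
Since they disagree at (0,1,0,1), the expression is not a correct formula for φ.

No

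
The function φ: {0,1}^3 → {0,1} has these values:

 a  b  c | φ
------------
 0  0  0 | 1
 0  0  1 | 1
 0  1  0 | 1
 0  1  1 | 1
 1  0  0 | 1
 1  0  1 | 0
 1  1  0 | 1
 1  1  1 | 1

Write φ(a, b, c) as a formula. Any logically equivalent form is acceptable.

φ is 0 on exactly one input, (1,0,1), whose minterm is a·¬b·c. So φ is the negation of that single conjunction.

φ(a, b, c) = ~((a & ~b) & c)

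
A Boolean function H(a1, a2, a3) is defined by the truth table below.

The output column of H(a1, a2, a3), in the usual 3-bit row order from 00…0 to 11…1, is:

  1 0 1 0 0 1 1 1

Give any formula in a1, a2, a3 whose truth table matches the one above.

H(a1, a2, a3) = ~((((~a1 & ~a2) & a3) | ((~a1 & a2) & a3)) | ((a1 & ~a2) & ~a3))

H is 0 on only 3 rows — (0,0,1), (0,1,1), (1,0,0). Writing each as a minterm (¬a1·¬a2·a3, ¬a1·a2·a3, a1·¬a2·¬a3) and OR-ing them characterizes exactly where H=0, so H is the negation of that disjunction.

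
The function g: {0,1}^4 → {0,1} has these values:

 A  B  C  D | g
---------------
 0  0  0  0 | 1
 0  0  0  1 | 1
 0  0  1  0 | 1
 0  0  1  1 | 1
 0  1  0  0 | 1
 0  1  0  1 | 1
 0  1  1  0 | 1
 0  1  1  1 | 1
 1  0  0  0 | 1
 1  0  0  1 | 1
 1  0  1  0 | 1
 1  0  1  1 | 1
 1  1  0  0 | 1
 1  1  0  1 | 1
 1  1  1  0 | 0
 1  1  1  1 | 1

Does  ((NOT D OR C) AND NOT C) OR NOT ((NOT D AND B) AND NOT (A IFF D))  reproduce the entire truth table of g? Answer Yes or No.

Yes

Check the formula against g row by row:
  A=0, B=0, C=0, D=0: formula gives 1, g = 1 ✓
  A=0, B=0, C=0, D=1: formula gives 1, g = 1 ✓
  A=0, B=0, C=1, D=0: formula gives 1, g = 1 ✓
  A=0, B=0, C=1, D=1: formula gives 1, g = 1 ✓
  …and likewise for the remaining 12 rows.
Every row agrees, so the formula is equivalent.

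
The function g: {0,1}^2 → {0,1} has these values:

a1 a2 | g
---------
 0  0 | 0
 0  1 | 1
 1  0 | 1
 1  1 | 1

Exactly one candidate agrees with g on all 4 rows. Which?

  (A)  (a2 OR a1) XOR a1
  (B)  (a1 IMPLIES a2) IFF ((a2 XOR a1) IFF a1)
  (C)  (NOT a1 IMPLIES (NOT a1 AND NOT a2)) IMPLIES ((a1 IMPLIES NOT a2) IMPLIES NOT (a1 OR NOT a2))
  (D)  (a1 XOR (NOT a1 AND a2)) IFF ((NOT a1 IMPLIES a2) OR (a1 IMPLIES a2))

D

(A) disagrees with g on (1,0) (formula → 0, table → 1); rule it out.
(B) disagrees with g on (0,0) (formula → 1, table → 0); rule it out.
(C) disagrees with g on (1,0) (formula → 0, table → 1); rule it out.
Only (D) survives; checking it on all 4 rows confirms it matches g.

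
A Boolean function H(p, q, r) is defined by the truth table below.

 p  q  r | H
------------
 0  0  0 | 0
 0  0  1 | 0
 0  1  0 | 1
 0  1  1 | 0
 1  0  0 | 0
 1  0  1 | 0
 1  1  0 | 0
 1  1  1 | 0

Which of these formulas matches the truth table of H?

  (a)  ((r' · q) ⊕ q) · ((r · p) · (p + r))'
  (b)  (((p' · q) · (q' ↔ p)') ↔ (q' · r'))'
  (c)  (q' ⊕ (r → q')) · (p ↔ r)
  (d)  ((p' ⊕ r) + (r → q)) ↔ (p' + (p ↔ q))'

(a): at (0,1,0) it gives 0, but H = 1 — eliminated.
(b): at (0,0,0) it gives 1, but H = 0 — eliminated.
(d): at (0,0,1) it gives 1, but H = 0 — eliminated.
(c) is the remaining candidate, and it agrees with H on all 8 inputs.

c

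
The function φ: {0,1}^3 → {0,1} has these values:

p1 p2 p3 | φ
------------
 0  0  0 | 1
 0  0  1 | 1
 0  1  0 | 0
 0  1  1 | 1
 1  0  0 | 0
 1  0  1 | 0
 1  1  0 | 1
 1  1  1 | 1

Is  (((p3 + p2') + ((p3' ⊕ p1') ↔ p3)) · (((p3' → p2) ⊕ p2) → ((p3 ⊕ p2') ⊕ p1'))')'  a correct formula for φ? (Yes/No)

No

Evaluate (((p3 + p2') + ((p3' ⊕ p1') ↔ p3)) · (((p3' → p2) ⊕ p2) → ((p3 ⊕ p2') ⊕ p1'))')' on each row and compare to φ:
  p1=0, p2=0, p3=0: formula gives 1, φ = 1 ✓
  p1=0, p2=0, p3=1: formula gives 1, φ = 1 ✓
  p1=0, p2=1, p3=0: formula gives 1, but φ = 0 ✗
Row (0,1,0) is a counterexample, so the formula is not equivalent to φ.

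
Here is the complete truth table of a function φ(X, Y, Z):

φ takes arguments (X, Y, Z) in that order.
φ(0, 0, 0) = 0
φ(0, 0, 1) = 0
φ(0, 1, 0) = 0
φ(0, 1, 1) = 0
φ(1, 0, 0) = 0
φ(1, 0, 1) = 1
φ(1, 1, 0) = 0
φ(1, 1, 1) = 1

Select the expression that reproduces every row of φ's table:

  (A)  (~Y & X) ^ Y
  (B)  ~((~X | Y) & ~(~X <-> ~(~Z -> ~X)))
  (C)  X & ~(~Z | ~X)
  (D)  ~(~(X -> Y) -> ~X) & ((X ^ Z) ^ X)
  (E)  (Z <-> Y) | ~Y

(A) fails at (0,1,0): the formula yields 1, φ is 0.
(B) fails at (1,0,0): the formula yields 1, φ is 0.
(D) fails at (1,1,1): the formula yields 0, φ is 1.
(E) fails at (0,0,0): the formula yields 1, φ is 0.
That leaves (C). Evaluating it on every row reproduces the table of φ exactly.

C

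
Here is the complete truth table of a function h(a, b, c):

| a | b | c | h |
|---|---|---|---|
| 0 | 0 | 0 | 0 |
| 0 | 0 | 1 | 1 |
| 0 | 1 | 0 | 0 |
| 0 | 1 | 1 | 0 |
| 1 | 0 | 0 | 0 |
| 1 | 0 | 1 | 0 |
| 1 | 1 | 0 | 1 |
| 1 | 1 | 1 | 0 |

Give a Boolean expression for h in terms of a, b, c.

Collect the rows where h=1 — (0,0,1), (1,1,0) — and write one minterm per row: ¬a·¬b·c, a·b·¬c. Their union (logical OR) reproduces the table exactly.

h(a, b, c) = ((¬a ∧ ¬b) ∧ c) ∨ ((a ∧ b) ∧ ¬c)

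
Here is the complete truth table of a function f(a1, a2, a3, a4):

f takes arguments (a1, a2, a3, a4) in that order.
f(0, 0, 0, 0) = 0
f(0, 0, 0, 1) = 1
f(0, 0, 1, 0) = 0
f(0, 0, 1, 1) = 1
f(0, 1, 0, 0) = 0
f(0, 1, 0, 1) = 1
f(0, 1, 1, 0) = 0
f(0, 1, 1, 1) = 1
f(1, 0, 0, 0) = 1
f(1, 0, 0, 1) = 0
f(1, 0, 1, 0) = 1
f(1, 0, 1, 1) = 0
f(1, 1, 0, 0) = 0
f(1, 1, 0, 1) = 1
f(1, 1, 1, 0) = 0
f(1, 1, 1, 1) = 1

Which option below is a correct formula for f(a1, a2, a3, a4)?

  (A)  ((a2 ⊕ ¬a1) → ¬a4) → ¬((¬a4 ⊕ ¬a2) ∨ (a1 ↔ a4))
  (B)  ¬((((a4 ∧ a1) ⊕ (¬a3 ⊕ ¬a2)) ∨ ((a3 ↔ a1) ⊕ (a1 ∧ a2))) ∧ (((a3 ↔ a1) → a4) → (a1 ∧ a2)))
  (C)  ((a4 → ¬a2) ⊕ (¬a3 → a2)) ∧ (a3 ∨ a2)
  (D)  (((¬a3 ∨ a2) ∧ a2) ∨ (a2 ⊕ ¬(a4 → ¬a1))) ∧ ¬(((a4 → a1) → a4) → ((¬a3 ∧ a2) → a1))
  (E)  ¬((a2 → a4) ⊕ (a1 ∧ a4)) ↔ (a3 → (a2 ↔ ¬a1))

A

(B) disagrees with f on (0,0,1,0) (formula → 1, table → 0); rule it out.
(C) disagrees with f on (0,0,0,1) (formula → 0, table → 1); rule it out.
(D) disagrees with f on (0,0,0,1) (formula → 0, table → 1); rule it out.
(E) disagrees with f on (0,0,0,1) (formula → 0, table → 1); rule it out.
(A) is the remaining candidate, and it agrees with f on all 16 inputs.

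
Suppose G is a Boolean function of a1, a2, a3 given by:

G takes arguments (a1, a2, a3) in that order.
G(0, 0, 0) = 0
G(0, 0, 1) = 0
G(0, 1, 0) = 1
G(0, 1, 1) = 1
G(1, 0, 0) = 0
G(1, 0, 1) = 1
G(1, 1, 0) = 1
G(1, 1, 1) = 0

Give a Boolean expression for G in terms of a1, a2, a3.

G=1 on 4 inputs: (0,1,0), (0,1,1), (1,0,1), (1,1,0). Reading each as a conjunction of literals (¬a1·a2·¬a3, ¬a1·a2·a3, a1·¬a2·a3, a1·a2·¬a3) and taking the OR gives the canonical DNF.

G(a1, a2, a3) = ((((¬a1 ∧ a2) ∧ ¬a3) ∨ ((¬a1 ∧ a2) ∧ a3)) ∨ ((a1 ∧ ¬a2) ∧ a3)) ∨ ((a1 ∧ a2) ∧ ¬a3)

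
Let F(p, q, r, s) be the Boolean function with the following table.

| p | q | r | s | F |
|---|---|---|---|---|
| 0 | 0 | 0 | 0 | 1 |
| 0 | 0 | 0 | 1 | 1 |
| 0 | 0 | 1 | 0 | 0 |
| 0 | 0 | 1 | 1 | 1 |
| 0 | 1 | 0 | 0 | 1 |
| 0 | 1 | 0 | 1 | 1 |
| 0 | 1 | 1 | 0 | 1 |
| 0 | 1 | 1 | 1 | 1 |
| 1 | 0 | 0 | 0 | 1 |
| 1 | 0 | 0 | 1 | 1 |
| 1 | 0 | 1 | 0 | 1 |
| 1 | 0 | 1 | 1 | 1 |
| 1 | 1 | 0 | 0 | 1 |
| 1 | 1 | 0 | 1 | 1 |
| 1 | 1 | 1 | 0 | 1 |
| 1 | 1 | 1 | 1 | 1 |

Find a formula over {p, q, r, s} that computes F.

F is 0 on exactly one input, (0,0,1,0), whose minterm is ¬p·¬q·r·¬s. So F is the negation of that single conjunction.

F(p, q, r, s) = (((p' · q') · r) · s')'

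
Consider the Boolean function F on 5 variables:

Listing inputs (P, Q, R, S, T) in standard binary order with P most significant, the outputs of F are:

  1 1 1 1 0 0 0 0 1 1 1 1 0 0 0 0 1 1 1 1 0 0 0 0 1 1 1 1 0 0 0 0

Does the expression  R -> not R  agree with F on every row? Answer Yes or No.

Evaluate R -> not R on each row and compare to F:
  P=0, Q=0, R=0, S=0, T=0: formula gives 1, F = 1 ✓
  P=0, Q=0, R=0, S=0, T=1: formula gives 1, F = 1 ✓
  P=0, Q=0, R=0, S=1, T=0: formula gives 1, F = 1 ✓
  P=0, Q=0, R=0, S=1, T=1: formula gives 1, F = 1 ✓
  … (the remaining 28 rows also agree.)
No disagreement on any input; they are logically equivalent.

Yes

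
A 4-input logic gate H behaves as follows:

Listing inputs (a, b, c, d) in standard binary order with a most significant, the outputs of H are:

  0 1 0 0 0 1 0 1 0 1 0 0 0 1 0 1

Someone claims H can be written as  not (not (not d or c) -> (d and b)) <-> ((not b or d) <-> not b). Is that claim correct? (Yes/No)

Yes

Evaluate not (not (not d or c) -> (d and b)) <-> ((not b or d) <-> not b) on each row and compare to H:
  a=0, b=0, c=0, d=0: formula gives 0, H = 0 ✓
  a=0, b=0, c=0, d=1: formula gives 1, H = 1 ✓
  a=0, b=0, c=1, d=0: formula gives 0, H = 0 ✓
  a=0, b=0, c=1, d=1: formula gives 0, H = 0 ✓
  …and likewise for the remaining 12 rows.
No disagreement on any input; they are logically equivalent.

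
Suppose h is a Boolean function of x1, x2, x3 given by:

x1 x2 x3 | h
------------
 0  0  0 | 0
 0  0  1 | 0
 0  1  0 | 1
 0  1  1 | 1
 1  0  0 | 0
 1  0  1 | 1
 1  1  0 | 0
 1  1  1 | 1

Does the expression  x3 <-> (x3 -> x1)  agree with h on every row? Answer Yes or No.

Evaluate x3 <-> (x3 -> x1) on each row and compare to h:
  x1=0, x2=0, x3=0: formula gives 0, h = 0 ✓
  x1=0, x2=0, x3=1: formula gives 0, h = 0 ✓
  x1=0, x2=1, x3=0: formula gives 0, but h = 1 ✗
Since they disagree at (0,1,0), the expression is not a correct formula for h.

No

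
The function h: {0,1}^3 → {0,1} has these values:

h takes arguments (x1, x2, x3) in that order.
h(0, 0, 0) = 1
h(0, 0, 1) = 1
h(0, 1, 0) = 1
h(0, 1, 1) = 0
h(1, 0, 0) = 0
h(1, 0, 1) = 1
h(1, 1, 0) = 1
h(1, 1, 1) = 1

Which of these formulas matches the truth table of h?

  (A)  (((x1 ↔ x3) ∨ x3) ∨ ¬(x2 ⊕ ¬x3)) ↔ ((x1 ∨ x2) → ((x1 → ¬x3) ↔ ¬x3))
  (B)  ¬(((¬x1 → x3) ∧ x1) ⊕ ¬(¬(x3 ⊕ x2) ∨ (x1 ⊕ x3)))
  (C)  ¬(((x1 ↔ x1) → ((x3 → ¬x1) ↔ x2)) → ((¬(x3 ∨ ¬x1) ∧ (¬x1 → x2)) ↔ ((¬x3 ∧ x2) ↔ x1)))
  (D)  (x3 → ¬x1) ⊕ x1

(B) disagrees with h on (0,1,0) (formula → 0, table → 1); rule it out.
(C) disagrees with h on (0,0,0) (formula → 0, table → 1); rule it out.
(D) disagrees with h on (0,1,1) (formula → 1, table → 0); rule it out.
(A) is the remaining candidate, and it agrees with h on all 8 inputs.

A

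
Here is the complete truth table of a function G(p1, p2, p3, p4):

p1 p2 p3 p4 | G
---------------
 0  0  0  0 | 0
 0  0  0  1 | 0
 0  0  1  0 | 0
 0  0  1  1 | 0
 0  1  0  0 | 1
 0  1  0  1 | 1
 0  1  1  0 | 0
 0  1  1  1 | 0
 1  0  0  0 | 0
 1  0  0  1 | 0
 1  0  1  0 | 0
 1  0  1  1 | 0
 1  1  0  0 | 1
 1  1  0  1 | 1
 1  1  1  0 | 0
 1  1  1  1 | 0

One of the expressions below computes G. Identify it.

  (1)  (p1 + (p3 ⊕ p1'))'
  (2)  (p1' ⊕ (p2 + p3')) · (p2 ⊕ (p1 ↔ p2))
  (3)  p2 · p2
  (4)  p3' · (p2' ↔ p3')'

4

(1): at (0,0,1,0) it gives 1, but G = 0 — eliminated.
(2): at (0,0,1,0) it gives 1, but G = 0 — eliminated.
(3): at (0,1,1,0) it gives 1, but G = 0 — eliminated.
(4) is the remaining candidate, and it agrees with G on all 16 inputs.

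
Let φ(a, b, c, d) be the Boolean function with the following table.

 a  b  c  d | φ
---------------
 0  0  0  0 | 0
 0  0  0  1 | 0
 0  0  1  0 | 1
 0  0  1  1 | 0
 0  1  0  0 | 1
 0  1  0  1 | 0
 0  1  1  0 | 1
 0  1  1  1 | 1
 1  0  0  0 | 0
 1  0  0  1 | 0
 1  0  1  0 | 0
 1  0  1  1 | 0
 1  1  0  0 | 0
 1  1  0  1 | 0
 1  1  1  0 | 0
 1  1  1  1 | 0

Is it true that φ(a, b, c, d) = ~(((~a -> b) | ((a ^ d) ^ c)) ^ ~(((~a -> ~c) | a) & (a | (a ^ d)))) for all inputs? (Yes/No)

Yes

Test each input against both φ and the formula:
  a=0, b=0, c=0, d=0: formula gives 0, φ = 0 ✓
  a=0, b=0, c=0, d=1: formula gives 0, φ = 0 ✓
  a=0, b=0, c=1, d=0: formula gives 1, φ = 1 ✓
  a=0, b=0, c=1, d=1: formula gives 0, φ = 0 ✓
  …and likewise for the remaining 12 rows.
All 16 rows match — the expression computes φ exactly.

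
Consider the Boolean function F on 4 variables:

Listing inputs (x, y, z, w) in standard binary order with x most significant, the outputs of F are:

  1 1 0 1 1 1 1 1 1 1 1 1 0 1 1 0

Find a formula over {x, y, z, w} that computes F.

F(x, y, z, w) = NOT (((((NOT x AND NOT y) AND z) AND NOT w) OR (((x AND y) AND NOT z) AND NOT w)) OR (((x AND y) AND z) AND w))

The 0-rows are (0,0,1,0), (1,1,0,0), (1,1,1,1). Take each as a conjunction (¬x·¬y·z·¬w, x·y·¬z·¬w, x·y·z·w), form their disjunction, and complement — that gives a formula that is 1 everywhere F is.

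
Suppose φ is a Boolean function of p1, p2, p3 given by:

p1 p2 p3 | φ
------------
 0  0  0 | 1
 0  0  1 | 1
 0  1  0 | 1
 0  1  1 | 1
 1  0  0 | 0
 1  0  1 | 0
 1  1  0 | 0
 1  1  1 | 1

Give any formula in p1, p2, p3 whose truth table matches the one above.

φ(p1, p2, p3) = ~((((p1 & ~p2) & ~p3) | ((p1 & ~p2) & p3)) | ((p1 & p2) & ~p3))

There are just 3 zero rows: (1,0,0), (1,0,1), (1,1,0). Their minterms are p1·¬p2·¬p3, p1·¬p2·p3, p1·p2·¬p3; the OR of those covers precisely the 0-outputs, and negating it yields φ.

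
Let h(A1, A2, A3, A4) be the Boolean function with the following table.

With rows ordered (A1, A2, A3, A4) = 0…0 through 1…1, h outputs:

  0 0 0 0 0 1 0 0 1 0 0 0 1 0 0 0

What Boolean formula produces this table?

h=1 on 3 inputs: (0,1,0,1), (1,0,0,0), (1,1,0,0). Reading each as a conjunction of literals (¬A1·A2·¬A3·A4, A1·¬A2·¬A3·¬A4, A1·A2·¬A3·¬A4) and taking the OR gives the canonical DNF.

h(A1, A2, A3, A4) = ((((~A1 & A2) & ~A3) & A4) | (((A1 & ~A2) & ~A3) & ~A4)) | (((A1 & A2) & ~A3) & ~A4)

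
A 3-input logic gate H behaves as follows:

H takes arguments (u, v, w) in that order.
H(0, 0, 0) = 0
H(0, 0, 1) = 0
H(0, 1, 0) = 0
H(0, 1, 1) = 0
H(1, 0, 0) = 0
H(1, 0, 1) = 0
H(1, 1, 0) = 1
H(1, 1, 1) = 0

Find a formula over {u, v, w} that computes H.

H(u, v, w) = (u AND v) AND NOT w

Only row (1,1,0) gives 1. That row's minterm u·v·¬w is H directly.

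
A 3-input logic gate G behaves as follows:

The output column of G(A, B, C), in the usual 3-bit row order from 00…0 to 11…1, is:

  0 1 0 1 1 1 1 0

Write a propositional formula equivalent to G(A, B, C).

The 0-rows are (0,0,0), (0,1,0), (1,1,1). Take each as a conjunction (¬A·¬B·¬C, ¬A·B·¬C, A·B·C), form their disjunction, and complement — that gives a formula that is 1 everywhere G is.

G(A, B, C) = ((((A' · B') · C') + ((A' · B) · C')) + ((A · B) · C))'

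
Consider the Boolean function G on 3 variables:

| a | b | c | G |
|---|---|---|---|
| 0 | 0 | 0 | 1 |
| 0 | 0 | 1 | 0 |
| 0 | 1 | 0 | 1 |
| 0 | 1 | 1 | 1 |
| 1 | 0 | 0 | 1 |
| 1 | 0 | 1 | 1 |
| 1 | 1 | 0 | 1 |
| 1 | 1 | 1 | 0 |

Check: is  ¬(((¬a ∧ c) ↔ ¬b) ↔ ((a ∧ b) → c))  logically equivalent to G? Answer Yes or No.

No

Evaluate ¬(((¬a ∧ c) ↔ ¬b) ↔ ((a ∧ b) → c)) on each row and compare to G:
  a=0, b=0, c=0: formula gives 1, G = 1 ✓
  a=0, b=0, c=1: formula gives 0, G = 0 ✓
  a=0, b=1, c=0: formula gives 0, but G = 1 ✗
A single disagreement suffices: at (0,1,0) they differ, so the formula does not compute G.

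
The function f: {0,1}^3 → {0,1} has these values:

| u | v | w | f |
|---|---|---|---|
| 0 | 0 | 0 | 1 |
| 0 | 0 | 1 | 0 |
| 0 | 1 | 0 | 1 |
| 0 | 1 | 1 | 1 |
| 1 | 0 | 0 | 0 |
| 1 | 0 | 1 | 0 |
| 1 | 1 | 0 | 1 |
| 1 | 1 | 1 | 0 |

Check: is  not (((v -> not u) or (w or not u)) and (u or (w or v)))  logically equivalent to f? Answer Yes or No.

No

Check the formula against f row by row:
  u=0, v=0, w=0: formula gives 1, f = 1 ✓
  u=0, v=0, w=1: formula gives 0, f = 0 ✓
  u=0, v=1, w=0: formula gives 0, but f = 1 ✗
Row (0,1,0) is a counterexample, so the formula is not equivalent to f.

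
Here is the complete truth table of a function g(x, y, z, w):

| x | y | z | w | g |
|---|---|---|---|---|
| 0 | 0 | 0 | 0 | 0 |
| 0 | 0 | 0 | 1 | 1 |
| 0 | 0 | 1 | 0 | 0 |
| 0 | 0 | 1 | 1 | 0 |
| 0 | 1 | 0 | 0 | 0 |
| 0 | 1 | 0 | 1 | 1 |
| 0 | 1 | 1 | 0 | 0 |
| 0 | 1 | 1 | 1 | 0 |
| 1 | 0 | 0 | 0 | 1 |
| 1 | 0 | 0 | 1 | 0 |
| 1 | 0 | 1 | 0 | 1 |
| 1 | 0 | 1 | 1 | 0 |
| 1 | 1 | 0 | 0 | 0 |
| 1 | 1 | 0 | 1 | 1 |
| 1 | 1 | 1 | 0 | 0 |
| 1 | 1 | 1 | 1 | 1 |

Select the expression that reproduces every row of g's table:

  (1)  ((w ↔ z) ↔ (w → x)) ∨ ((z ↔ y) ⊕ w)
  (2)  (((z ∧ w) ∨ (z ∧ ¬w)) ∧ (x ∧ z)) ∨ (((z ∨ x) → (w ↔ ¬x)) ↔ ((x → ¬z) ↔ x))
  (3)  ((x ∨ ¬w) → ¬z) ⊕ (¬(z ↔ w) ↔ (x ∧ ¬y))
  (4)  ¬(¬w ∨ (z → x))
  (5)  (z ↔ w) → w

3

(1) fails at (0,0,0,0): the formula yields 1, g is 0.
(2) fails at (0,0,0,1): the formula yields 0, g is 1.
(4) fails at (0,0,0,1): the formula yields 0, g is 1.
(5) fails at (0,0,1,0): the formula yields 1, g is 0.
Only (3) survives; checking it on all 16 rows confirms it matches g.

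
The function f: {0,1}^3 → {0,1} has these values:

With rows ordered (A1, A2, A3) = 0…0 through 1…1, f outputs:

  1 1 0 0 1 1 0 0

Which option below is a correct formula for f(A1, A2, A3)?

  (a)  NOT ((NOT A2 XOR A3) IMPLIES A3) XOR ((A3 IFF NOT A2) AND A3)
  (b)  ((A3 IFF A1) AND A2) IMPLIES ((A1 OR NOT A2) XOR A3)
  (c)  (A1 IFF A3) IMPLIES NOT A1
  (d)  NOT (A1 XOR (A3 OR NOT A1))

(b): at (0,1,1) it gives 1, but f = 0 — eliminated.
(c): at (0,1,0) it gives 1, but f = 0 — eliminated.
(d): at (0,0,0) it gives 0, but f = 1 — eliminated.
Only (a) survives; checking it on all 8 rows confirms it matches f.

a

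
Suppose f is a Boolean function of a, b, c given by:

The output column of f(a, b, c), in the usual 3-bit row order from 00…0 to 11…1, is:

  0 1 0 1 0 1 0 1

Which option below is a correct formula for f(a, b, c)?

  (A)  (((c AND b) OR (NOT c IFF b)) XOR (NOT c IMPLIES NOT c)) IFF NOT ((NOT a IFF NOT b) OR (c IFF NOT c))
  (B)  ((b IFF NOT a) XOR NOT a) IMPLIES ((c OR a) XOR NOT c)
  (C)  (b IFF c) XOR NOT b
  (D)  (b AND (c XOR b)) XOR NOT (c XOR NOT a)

C

(A) disagrees with f on (0,1,1) (formula → 0, table → 1); rule it out.
(B) disagrees with f on (0,0,0) (formula → 1, table → 0); rule it out.
(D) disagrees with f on (0,1,0) (formula → 1, table → 0); rule it out.
Only (C) survives; checking it on all 8 rows confirms it matches f.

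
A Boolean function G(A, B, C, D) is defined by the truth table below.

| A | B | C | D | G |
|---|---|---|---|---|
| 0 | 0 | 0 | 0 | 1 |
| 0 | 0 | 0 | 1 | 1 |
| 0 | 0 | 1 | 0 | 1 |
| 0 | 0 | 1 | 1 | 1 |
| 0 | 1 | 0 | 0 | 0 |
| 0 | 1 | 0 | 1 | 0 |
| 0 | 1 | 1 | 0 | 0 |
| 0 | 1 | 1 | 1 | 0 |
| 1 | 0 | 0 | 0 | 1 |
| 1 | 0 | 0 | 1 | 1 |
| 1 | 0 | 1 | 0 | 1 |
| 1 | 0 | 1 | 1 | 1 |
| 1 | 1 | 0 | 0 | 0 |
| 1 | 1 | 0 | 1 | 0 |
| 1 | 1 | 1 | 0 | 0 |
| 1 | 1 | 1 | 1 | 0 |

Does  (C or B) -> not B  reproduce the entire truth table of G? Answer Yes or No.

Yes

Test each input against both G and the formula:
  A=0, B=0, C=0, D=0: formula gives 1, G = 1 ✓
  A=0, B=0, C=0, D=1: formula gives 1, G = 1 ✓
  A=0, B=0, C=1, D=0: formula gives 1, G = 1 ✓
  A=0, B=0, C=1, D=1: formula gives 1, G = 1 ✓
  … (the remaining 12 rows also agree.)
No disagreement on any input; they are logically equivalent.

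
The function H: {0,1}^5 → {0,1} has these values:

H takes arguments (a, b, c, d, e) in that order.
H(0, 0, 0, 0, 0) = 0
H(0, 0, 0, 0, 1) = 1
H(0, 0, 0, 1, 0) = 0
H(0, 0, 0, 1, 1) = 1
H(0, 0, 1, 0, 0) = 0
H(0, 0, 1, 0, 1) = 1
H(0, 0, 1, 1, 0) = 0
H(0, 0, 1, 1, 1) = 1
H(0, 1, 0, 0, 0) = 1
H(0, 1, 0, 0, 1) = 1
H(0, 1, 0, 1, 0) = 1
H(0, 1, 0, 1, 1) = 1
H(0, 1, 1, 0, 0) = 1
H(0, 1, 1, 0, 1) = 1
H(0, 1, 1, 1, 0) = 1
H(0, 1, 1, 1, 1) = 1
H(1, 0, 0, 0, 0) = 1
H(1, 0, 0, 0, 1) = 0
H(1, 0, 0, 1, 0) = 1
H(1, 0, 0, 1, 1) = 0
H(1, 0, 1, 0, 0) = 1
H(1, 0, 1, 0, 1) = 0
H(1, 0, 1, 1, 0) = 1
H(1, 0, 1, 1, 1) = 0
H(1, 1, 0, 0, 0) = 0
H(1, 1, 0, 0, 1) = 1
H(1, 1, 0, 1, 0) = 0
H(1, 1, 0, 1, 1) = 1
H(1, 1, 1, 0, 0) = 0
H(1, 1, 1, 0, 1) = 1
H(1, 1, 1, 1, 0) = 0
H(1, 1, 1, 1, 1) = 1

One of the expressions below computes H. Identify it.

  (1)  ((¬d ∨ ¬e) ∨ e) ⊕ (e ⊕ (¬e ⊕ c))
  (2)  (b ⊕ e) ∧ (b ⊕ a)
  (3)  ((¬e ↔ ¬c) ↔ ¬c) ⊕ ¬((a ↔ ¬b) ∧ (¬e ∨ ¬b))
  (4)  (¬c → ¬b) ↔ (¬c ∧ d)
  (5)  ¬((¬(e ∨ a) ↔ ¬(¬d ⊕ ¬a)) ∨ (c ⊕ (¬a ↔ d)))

(1) disagrees with H on (0,0,0,0,1) (formula → 0, table → 1); rule it out.
(2) disagrees with H on (0,0,0,0,1) (formula → 0, table → 1); rule it out.
(4) disagrees with H on (0,0,0,0,1) (formula → 0, table → 1); rule it out.
(5) disagrees with H on (0,0,0,1,1) (formula → 0, table → 1); rule it out.
(3) is the remaining candidate, and it agrees with H on all 32 inputs.

3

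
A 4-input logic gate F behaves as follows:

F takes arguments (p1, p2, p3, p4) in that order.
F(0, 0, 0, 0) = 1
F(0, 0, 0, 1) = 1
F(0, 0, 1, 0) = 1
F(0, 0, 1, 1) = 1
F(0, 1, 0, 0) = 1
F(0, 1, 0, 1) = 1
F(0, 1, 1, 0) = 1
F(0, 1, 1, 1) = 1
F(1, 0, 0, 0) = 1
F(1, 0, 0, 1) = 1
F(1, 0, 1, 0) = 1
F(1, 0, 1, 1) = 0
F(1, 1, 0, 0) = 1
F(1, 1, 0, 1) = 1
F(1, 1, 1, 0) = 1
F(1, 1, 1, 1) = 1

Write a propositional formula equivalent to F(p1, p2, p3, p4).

F(p1, p2, p3, p4) = (((p1 · p2') · p3) · p4)'

F is 0 on exactly one input, (1,0,1,1), whose minterm is p1·¬p2·p3·p4. So F is the negation of that single conjunction.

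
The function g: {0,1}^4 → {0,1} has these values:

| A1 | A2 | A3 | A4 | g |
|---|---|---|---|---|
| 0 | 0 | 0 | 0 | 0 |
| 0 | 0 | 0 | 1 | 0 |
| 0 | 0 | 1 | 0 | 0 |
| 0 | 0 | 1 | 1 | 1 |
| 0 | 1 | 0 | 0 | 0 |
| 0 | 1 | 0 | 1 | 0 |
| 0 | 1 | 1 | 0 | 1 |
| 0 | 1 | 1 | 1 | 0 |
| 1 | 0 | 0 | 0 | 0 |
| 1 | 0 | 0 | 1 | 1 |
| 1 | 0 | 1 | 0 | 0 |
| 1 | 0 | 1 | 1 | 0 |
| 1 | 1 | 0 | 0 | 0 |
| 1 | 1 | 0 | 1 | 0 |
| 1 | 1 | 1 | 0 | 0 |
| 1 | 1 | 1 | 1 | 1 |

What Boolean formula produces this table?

g=1 on 4 inputs: (0,0,1,1), (0,1,1,0), (1,0,0,1), (1,1,1,1). Reading each as a conjunction of literals (¬A1·¬A2·A3·A4, ¬A1·A2·A3·¬A4, A1·¬A2·¬A3·A4, A1·A2·A3·A4) and taking the OR gives the canonical DNF.

g(A1, A2, A3, A4) = (((((not A1 and not A2) and A3) and A4) or (((not A1 and A2) and A3) and not A4)) or (((A1 and not A2) and not A3) and A4)) or (((A1 and A2) and A3) and A4)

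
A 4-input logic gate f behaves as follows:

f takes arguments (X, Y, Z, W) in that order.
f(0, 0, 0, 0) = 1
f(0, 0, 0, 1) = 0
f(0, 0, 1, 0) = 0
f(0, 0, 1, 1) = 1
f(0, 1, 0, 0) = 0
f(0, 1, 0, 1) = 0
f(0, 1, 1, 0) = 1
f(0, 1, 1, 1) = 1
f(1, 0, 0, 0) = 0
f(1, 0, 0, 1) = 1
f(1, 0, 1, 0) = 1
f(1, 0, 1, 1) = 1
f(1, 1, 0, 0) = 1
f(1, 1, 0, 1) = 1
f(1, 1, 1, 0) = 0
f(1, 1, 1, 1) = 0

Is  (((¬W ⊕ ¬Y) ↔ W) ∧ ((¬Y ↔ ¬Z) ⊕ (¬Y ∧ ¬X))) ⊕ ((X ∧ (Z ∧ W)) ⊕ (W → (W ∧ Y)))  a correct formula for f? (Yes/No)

Evaluate (((¬W ⊕ ¬Y) ↔ W) ∧ ((¬Y ↔ ¬Z) ⊕ (¬Y ∧ ¬X))) ⊕ ((X ∧ (Z ∧ W)) ⊕ (W → (W ∧ Y))) on each row and compare to f:
  X=0, Y=0, Z=0, W=0: formula gives 1, f = 1 ✓
  X=0, Y=0, Z=0, W=1: formula gives 0, f = 0 ✓
  X=0, Y=0, Z=1, W=0: formula gives 0, f = 0 ✓
  X=0, Y=0, Z=1, W=1: formula gives 1, f = 1 ✓
  X=0, Y=1, Z=0, W=0: formula gives 1, but f = 0 ✗
A single disagreement suffices: at (0,1,0,0) they differ, so the formula does not compute f.

No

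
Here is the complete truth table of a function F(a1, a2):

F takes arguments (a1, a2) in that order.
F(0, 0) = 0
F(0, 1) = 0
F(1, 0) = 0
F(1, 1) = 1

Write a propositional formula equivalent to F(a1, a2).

F(a1, a2) = a1 & a2

Only row (1,1) gives 1. That row's minterm a1·a2 is F directly.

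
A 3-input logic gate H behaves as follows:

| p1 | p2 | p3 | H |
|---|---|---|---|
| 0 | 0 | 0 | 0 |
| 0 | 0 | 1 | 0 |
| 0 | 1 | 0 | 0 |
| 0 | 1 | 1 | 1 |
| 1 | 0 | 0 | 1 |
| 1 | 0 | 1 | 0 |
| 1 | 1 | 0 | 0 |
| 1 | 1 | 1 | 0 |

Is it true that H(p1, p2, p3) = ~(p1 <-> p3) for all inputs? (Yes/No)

No

Test each input against both H and the formula:
  p1=0, p2=0, p3=0: formula gives 0, H = 0 ✓
  p1=0, p2=0, p3=1: formula gives 1, but H = 0 ✗
Since they disagree at (0,0,1), the expression is not a correct formula for H.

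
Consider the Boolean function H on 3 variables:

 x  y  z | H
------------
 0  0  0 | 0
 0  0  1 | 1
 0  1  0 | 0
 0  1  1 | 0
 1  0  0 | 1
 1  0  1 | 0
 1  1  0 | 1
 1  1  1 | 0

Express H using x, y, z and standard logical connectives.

H=1 on 3 inputs: (0,0,1), (1,0,0), (1,1,0). Reading each as a conjunction of literals (¬x·¬y·z, x·¬y·¬z, x·y·¬z) and taking the OR gives the canonical DNF.

H(x, y, z) = (((~x & ~y) & z) | ((x & ~y) & ~z)) | ((x & y) & ~z)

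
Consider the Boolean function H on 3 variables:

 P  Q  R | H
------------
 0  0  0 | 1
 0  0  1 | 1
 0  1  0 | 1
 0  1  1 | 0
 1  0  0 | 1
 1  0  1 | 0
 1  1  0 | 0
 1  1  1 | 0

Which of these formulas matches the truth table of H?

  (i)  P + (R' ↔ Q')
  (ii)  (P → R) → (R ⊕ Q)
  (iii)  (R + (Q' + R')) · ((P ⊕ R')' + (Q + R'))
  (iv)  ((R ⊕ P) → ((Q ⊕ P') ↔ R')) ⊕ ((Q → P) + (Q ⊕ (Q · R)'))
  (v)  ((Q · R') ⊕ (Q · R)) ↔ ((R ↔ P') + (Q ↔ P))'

(i) fails at (0,0,1): the formula yields 0, H is 1.
(ii) fails at (0,0,0): the formula yields 0, H is 1.
(iii) fails at (0,1,1): the formula yields 1, H is 0.
(iv) fails at (0,0,0): the formula yields 0, H is 1.
(v) is the remaining candidate, and it agrees with H on all 8 inputs.

v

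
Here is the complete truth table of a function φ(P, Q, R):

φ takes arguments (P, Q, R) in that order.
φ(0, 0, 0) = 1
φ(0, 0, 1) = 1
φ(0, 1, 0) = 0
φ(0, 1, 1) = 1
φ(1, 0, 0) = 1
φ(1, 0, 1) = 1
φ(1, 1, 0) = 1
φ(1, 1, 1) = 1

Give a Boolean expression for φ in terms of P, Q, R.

φ is 0 on exactly one input, (0,1,0), whose minterm is ¬P·Q·¬R. So φ is the negation of that single conjunction.

φ(P, Q, R) = NOT ((NOT P AND Q) AND NOT R)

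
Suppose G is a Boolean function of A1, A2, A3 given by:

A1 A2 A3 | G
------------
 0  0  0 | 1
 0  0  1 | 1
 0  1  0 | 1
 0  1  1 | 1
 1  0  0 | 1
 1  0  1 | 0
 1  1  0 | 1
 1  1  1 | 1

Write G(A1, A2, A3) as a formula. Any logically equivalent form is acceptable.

Only row (1,0,1) gives 0. So G is 1 everywhere except there — the complement of the minterm A1·¬A2·A3.

G(A1, A2, A3) = ~((A1 & ~A2) & A3)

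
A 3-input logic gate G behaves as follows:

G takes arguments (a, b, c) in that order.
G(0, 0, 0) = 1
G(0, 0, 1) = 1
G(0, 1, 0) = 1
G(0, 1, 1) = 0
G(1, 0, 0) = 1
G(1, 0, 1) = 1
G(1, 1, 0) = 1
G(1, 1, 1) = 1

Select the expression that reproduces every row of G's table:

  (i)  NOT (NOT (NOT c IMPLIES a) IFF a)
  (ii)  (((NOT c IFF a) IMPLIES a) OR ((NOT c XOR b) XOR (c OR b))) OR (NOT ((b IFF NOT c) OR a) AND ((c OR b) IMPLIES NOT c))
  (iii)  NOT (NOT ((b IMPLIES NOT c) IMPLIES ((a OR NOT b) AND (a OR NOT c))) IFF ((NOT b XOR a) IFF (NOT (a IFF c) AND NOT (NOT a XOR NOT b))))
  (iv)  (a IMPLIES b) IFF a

(i) disagrees with G on (0,0,1) (formula → 0, table → 1); rule it out.
(iii) disagrees with G on (0,0,0) (formula → 0, table → 1); rule it out.
(iv) disagrees with G on (0,0,0) (formula → 0, table → 1); rule it out.
That leaves (ii). Evaluating it on every row reproduces the table of G exactly.

ii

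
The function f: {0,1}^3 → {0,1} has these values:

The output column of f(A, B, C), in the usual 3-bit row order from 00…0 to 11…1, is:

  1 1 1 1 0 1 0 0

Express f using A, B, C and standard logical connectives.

There are just 3 zero rows: (1,0,0), (1,1,0), (1,1,1). Their minterms are A·¬B·¬C, A·B·¬C, A·B·C; the OR of those covers precisely the 0-outputs, and negating it yields f.

f(A, B, C) = ¬((((A ∧ ¬B) ∧ ¬C) ∨ ((A ∧ B) ∧ ¬C)) ∨ ((A ∧ B) ∧ C))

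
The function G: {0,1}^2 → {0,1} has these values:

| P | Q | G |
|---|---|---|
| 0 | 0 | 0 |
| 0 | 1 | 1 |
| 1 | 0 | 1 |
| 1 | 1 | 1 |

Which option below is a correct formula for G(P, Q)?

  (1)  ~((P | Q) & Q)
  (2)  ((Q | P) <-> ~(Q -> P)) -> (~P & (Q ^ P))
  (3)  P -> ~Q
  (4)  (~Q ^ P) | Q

(1): at (0,0) it gives 1, but G = 0 — eliminated.
(3): at (0,0) it gives 1, but G = 0 — eliminated.
(4): at (0,0) it gives 1, but G = 0 — eliminated.
Only (2) survives; checking it on all 4 rows confirms it matches G.

2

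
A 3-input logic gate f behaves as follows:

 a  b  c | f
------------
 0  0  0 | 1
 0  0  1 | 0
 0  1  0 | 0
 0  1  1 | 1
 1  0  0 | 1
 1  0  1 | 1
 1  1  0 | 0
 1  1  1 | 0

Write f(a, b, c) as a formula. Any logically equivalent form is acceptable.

Collect the rows where f=1 — (0,0,0), (0,1,1), (1,0,0), (1,0,1) — and write one minterm per row: ¬a·¬b·¬c, ¬a·b·c, a·¬b·¬c, a·¬b·c. Their union (logical OR) reproduces the table exactly.

f(a, b, c) = ((((a' · b') · c') + ((a' · b) · c)) + ((a · b') · c')) + ((a · b') · c)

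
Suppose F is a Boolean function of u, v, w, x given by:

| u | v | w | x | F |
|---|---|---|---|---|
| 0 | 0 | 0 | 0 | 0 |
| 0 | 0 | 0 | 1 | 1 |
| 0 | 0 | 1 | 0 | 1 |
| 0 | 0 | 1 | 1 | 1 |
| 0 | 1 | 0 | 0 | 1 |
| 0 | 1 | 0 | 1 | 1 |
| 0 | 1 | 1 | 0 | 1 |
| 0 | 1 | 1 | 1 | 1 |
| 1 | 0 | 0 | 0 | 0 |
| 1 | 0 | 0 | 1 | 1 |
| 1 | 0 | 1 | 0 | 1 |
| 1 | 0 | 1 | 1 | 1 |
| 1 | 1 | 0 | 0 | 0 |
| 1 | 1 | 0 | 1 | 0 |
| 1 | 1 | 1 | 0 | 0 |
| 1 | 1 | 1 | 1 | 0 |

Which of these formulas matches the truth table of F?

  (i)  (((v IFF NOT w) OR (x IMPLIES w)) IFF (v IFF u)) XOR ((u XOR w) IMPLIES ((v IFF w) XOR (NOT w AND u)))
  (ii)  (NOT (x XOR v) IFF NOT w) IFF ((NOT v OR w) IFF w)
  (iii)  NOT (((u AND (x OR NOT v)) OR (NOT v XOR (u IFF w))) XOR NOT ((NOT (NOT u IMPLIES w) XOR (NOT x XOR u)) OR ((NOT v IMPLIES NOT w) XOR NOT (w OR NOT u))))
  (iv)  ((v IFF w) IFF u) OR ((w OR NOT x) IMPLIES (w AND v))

(ii) disagrees with F on (0,0,1,0) (formula → 0, table → 1); rule it out.
(iii) disagrees with F on (0,0,0,0) (formula → 1, table → 0); rule it out.
(iv) disagrees with F on (1,0,0,0) (formula → 1, table → 0); rule it out.
Only (i) survives; checking it on all 16 rows confirms it matches F.

i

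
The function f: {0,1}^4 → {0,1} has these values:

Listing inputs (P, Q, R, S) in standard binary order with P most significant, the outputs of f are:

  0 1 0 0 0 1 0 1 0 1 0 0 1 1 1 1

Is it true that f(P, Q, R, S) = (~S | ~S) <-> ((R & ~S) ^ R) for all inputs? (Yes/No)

Evaluate (~S | ~S) <-> ((R & ~S) ^ R) on each row and compare to f:
  P=0, Q=0, R=0, S=0: formula gives 0, f = 0 ✓
  P=0, Q=0, R=0, S=1: formula gives 1, f = 1 ✓
  P=0, Q=0, R=1, S=0: formula gives 0, f = 0 ✓
  P=0, Q=0, R=1, S=1: formula gives 0, f = 0 ✓
  …
  P=0, Q=1, R=1, S=1: formula gives 0, but f = 1 ✗
Row (0,1,1,1) is a counterexample, so the formula is not equivalent to f.

No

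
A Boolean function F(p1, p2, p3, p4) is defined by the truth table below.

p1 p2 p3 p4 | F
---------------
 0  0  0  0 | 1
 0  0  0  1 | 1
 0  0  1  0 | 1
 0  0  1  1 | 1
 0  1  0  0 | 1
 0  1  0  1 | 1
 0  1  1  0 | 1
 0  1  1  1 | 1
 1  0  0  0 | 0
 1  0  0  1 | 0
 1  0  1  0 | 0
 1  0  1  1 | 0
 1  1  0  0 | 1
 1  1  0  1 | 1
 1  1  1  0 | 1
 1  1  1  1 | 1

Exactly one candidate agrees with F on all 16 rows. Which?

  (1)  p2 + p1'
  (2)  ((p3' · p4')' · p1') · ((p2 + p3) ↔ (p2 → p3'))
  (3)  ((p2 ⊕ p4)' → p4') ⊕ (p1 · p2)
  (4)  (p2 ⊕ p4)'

(2) fails at (0,0,0,0): the formula yields 0, F is 1.
(3) fails at (0,1,0,1): the formula yields 0, F is 1.
(4) fails at (0,0,0,1): the formula yields 0, F is 1.
That leaves (1). Evaluating it on every row reproduces the table of F exactly.

1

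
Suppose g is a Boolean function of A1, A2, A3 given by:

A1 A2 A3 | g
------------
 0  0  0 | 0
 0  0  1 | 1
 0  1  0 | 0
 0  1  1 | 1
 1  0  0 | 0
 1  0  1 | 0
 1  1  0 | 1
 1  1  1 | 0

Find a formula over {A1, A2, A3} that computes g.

g(A1, A2, A3) = (((A1' · A2') · A3) + ((A1' · A2) · A3)) + ((A1 · A2) · A3')

Collect the rows where g=1 — (0,0,1), (0,1,1), (1,1,0) — and write one minterm per row: ¬A1·¬A2·A3, ¬A1·A2·A3, A1·A2·¬A3. Their union (logical OR) reproduces the table exactly.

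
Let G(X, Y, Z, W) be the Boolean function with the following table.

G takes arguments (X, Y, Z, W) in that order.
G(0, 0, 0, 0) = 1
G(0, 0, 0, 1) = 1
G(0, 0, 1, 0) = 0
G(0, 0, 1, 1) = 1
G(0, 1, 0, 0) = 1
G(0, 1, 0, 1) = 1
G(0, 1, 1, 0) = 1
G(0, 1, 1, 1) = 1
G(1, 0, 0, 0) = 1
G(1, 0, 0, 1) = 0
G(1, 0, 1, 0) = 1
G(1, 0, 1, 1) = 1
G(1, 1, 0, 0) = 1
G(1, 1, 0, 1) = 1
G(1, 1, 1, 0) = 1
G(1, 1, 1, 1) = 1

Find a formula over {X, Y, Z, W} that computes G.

G(X, Y, Z, W) = ~((((~X & ~Y) & Z) & ~W) | (((X & ~Y) & ~Z) & W))

The 0-rows are (0,0,1,0), (1,0,0,1). Take each as a conjunction (¬X·¬Y·Z·¬W, X·¬Y·¬Z·W), form their disjunction, and complement — that gives a formula that is 1 everywhere G is.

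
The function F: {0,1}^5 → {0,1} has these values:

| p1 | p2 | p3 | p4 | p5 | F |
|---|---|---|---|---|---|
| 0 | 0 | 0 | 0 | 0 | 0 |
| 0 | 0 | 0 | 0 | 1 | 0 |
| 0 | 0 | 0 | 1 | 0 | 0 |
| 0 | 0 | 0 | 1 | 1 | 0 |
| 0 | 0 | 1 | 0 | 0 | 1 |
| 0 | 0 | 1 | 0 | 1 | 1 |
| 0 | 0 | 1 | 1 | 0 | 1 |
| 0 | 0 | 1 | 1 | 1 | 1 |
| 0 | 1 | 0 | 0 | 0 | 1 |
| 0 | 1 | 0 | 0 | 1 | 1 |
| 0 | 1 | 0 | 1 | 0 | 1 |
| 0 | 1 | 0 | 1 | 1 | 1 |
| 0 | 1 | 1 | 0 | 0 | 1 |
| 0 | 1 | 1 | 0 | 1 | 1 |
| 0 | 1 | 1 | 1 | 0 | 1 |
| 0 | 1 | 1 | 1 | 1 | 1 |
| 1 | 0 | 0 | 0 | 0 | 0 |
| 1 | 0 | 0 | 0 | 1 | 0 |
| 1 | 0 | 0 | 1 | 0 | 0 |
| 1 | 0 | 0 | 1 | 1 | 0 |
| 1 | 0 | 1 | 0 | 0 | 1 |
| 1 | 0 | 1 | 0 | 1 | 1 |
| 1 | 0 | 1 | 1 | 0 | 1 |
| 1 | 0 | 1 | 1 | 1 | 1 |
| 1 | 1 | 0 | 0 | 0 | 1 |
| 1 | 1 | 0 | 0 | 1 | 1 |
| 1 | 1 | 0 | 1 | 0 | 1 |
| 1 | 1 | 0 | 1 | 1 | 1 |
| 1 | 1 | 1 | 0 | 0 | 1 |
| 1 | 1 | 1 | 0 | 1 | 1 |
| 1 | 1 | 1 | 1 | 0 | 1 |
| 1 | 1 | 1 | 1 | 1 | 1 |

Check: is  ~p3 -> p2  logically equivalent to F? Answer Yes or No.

Evaluate ~p3 -> p2 on each row and compare to F:
  p1=0, p2=0, p3=0, p4=0, p5=0: formula gives 0, F = 0 ✓
  p1=0, p2=0, p3=0, p4=0, p5=1: formula gives 0, F = 0 ✓
  p1=0, p2=0, p3=0, p4=1, p5=0: formula gives 0, F = 0 ✓
  p1=0, p2=0, p3=0, p4=1, p5=1: formula gives 0, F = 0 ✓
  … (the remaining 28 rows also agree.)
Every row agrees, so the formula is equivalent.

Yes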